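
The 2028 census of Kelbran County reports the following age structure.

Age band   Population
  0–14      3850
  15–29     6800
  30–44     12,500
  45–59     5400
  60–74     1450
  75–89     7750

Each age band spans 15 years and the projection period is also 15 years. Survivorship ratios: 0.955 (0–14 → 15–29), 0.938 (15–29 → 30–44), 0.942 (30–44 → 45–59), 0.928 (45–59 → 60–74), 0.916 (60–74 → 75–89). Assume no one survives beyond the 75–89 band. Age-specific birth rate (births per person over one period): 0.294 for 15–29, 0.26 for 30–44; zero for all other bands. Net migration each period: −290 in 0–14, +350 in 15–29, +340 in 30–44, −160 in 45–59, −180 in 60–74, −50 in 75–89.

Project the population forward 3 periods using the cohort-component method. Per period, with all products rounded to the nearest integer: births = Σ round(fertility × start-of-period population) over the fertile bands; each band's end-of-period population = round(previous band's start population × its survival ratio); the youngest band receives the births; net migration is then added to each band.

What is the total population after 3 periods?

Period 1.
Births: 6800 * 0.294 = 1999 ; 12500 * 0.26 = 3250 ⇒ total 5249
15–29: 3850 * 0.955 = 3677
30–44: 6800 * 0.938 = 6378
45–59: 12500 * 0.942 = 11775
60–74: 5400 * 0.928 = 5011
75–89: 1450 * 0.916 = 1328
Net migration: 0–14 − 290 → 4959; 15–29 + 350 → 4027; 30–44 + 340 → 6718; 45–59 − 160 → 11615; 60–74 − 180 → 4831; 75–89 − 50 → 1278
Giving 4959 / 4027 / 6718 / 11615 / 4831 / 1278.
Period 2.
Births: 4027 * 0.294 = 1184 ; 6718 * 0.26 = 1747 ⇒ total 2931
15–29: 4959 * 0.955 = 4736
30–44: 4027 * 0.938 = 3777
45–59: 6718 * 0.942 = 6328
60–74: 11615 * 0.928 = 10779
75–89: 4831 * 0.916 = 4425
Net migration: 0–14 − 290 → 2641; 15–29 + 350 → 5086; 30–44 + 340 → 4117; 45–59 − 160 → 6168; 60–74 − 180 → 10599; 75–89 − 50 → 4375
Giving 2641 / 5086 / 4117 / 6168 / 10599 / 4375.
Period 3.
Births: 5086 * 0.294 = 1495 ; 4117 * 0.26 = 1070 ⇒ total 2565
15–29: 2641 * 0.955 = 2522
30–44: 5086 * 0.938 = 4771
45–59: 4117 * 0.942 = 3878
60–74: 6168 * 0.928 = 5724
75–89: 10599 * 0.916 = 9709
Net migration: 0–14 − 290 → 2275; 15–29 + 350 → 2872; 30–44 + 340 → 5111; 45–59 − 160 → 3718; 60–74 − 180 → 5544; 75–89 − 50 → 9659
Giving 2275 / 2872 / 5111 / 3718 / 5544 / 9659.
Total after period 3: 2275 + 2872 + 5111 + 3718 + 5544 + 9659 = 29179

29179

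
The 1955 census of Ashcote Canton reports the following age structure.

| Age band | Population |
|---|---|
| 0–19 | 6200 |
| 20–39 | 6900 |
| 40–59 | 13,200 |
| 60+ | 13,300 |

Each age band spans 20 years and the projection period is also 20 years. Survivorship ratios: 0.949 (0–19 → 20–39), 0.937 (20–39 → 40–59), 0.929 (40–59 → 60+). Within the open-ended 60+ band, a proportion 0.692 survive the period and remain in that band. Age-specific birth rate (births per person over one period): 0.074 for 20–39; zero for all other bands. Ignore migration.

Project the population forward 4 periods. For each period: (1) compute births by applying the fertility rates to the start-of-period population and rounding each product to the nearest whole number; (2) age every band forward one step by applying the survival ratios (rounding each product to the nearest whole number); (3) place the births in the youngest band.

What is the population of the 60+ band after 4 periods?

— Period 1 —
Births: 6900 * 0.074 = 511
20–39: 6200 * 0.949 = 5884
40–59: 6900 * 0.937 = 6465
60+: 13200 * 0.929 + 13300 * 0.692 = 12263 + 9204 = 21467
Giving 511 / 5884 / 6465 / 21467.
— Period 2 —
Births: 5884 * 0.074 = 435
20–39: 511 * 0.949 = 485
40–59: 5884 * 0.937 = 5513
60+: 6465 * 0.929 + 21467 * 0.692 = 6006 + 14855 = 20861
Giving 435 / 485 / 5513 / 20861.
— Period 3 —
Births: 485 * 0.074 = 36
20–39: 435 * 0.949 = 413
40–59: 485 * 0.937 = 454
60+: 5513 * 0.929 + 20861 * 0.692 = 5122 + 14436 = 19558
Giving 36 / 413 / 454 / 19558.
— Period 4 —
Births: 413 * 0.074 = 31
20–39: 36 * 0.949 = 34
40–59: 413 * 0.937 = 387
60+: 454 * 0.929 + 19558 * 0.692 = 422 + 13534 = 13956
Giving 31 / 34 / 387 / 13956.

13956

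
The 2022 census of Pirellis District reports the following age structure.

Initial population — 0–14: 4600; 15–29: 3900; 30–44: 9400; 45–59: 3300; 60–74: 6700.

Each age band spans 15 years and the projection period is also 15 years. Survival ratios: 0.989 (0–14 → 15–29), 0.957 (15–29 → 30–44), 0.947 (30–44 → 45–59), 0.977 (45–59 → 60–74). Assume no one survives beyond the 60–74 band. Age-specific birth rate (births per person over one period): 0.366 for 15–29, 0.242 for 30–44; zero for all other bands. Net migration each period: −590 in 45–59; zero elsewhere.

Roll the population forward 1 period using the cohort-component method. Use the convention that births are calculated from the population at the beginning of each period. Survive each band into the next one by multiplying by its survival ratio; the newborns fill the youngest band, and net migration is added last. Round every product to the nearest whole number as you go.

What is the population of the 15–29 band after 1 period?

Call the groups 1 to 5, youngest first.
[period 1]
Births: 3900 × 0.366 = 1427, 9400 × 0.242 = 2275 → 3702
Group 2: 4600 × 0.989 = 4549
Group 3: 3900 × 0.957 = 3732
Group 4: 9400 × 0.947 = 8902
Group 5: 3300 × 0.977 = 3224
Net migration: Group 4 − 590 → 8312
→ [3702, 4549, 3732, 8312, 3224]

4549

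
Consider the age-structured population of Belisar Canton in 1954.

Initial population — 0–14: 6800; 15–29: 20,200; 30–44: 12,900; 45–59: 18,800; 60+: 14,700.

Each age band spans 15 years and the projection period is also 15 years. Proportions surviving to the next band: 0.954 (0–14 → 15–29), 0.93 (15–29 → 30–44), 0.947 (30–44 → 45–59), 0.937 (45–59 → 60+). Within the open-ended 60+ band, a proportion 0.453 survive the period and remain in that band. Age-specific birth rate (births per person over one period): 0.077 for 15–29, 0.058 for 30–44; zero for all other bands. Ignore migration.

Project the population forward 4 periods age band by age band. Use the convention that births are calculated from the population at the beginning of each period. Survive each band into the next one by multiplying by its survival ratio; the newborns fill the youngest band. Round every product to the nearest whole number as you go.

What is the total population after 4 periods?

— Period 1 —
Births: 20200 × 0.077 = 1555 ; 12900 × 0.058 = 748 → 2303
15–29: 6800 × 0.954 = 6487
30–44: 20200 × 0.93 = 18786
45–59: 12900 × 0.947 = 12216
60+: 18800 × 0.937 + 14700 × 0.453 = 17616 + 6659 = 24275
End of period: [2303, 6487, 18786, 12216, 24275]
— Period 2 —
Births: 6487 × 0.077 = 499 ; 18786 × 0.058 = 1090 → 1589
15–29: 2303 × 0.954 = 2197
30–44: 6487 × 0.93 = 6033
45–59: 18786 × 0.947 = 17790
60+: 12216 × 0.937 + 24275 × 0.453 = 11446 + 10997 = 22443
End of period: [1589, 2197, 6033, 17790, 22443]
— Period 3 —
Births: 2197 × 0.077 = 169 ; 6033 × 0.058 = 350 → 519
15–29: 1589 × 0.954 = 1516
30–44: 2197 × 0.93 = 2043
45–59: 6033 × 0.947 = 5713
60+: 17790 × 0.937 + 22443 × 0.453 = 16669 + 10167 = 26836
End of period: [519, 1516, 2043, 5713, 26836]
— Period 4 —
Births: 1516 × 0.077 = 117 ; 2043 × 0.058 = 118 → 235
15–29: 519 × 0.954 = 495
30–44: 1516 × 0.93 = 1410
45–59: 2043 × 0.947 = 1935
60+: 5713 × 0.937 + 26836 × 0.453 = 5353 + 12157 = 17510
End of period: [235, 495, 1410, 1935, 17510]
Total after period 4: 235 + 495 + 1410 + 1935 + 17510 = 21585

21585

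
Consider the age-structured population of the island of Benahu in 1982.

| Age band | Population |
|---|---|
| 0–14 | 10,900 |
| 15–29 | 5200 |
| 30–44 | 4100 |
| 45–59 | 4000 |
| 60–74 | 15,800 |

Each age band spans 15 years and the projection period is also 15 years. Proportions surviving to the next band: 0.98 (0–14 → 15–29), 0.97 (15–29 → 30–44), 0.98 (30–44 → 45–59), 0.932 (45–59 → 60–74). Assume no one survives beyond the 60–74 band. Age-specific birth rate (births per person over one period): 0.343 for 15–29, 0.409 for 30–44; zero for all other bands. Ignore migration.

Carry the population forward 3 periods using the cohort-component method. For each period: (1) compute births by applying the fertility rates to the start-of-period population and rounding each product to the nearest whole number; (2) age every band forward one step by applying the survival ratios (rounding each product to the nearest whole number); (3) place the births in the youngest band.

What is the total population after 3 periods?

Period 1:
Births: 5200 × 0.343 = 1784, 4100 × 0.409 = 1677 → total 3461
15–29: 10900 × 0.98 = 10682
30–44: 5200 × 0.97 = 5044
45–59: 4100 × 0.98 = 4018
60–74: 4000 × 0.932 = 3728
Population now: 0–14=3461, 15–29=10682, 30–44=5044, 45–59=4018, 60–74=3728
Period 2:
Births: 10682 × 0.343 = 3664, 5044 × 0.409 = 2063 → total 5727
15–29: 3461 × 0.98 = 3392
30–44: 10682 × 0.97 = 10362
45–59: 5044 × 0.98 = 4943
60–74: 4018 × 0.932 = 3745
Population now: 0–14=5727, 15–29=3392, 30–44=10362, 45–59=4943, 60–74=3745
Period 3:
Births: 3392 × 0.343 = 1163, 10362 × 0.409 = 4238 → total 5401
15–29: 5727 × 0.98 = 5612
30–44: 3392 × 0.97 = 3290
45–59: 10362 × 0.98 = 10155
60–74: 4943 × 0.932 = 4607
Population now: 0–14=5401, 15–29=5612, 30–44=3290, 45–59=10155, 60–74=4607
Total after period 3: 5401 + 5612 + 3290 + 10155 + 4607 = 29065

29065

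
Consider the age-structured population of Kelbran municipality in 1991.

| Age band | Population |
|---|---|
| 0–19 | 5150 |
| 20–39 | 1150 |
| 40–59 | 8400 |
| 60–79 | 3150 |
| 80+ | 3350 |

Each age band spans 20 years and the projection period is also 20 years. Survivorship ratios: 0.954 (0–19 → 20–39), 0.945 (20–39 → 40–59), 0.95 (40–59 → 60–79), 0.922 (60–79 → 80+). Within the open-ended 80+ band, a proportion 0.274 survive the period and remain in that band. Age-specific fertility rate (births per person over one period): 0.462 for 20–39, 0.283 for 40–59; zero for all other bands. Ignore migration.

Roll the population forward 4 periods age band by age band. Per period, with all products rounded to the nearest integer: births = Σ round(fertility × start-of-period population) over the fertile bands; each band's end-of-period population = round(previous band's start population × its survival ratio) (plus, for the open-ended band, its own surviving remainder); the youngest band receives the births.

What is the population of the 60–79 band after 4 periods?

2490

Let group 1 be 0–19 through group 5 = 80+.
[period 1]
Births: 1150 × 0.462 = 531, 8400 × 0.283 = 2377 — total 2908
Group 2: 5150 × 0.954 = 4913
Group 3: 1150 × 0.945 = 1087
Group 4: 8400 × 0.95 = 7980
Group 5: 3150 × 0.922 + 3350 × 0.274 = 2904 + 918 = 3822
Population now: 0–19=2908, 20–39=4913, 40–59=1087, 60–79=7980, 80+=3822
[period 2]
Births: 4913 × 0.462 = 2270, 1087 × 0.283 = 308 — total 2578
Group 2: 2908 × 0.954 = 2774
Group 3: 4913 × 0.945 = 4643
Group 4: 1087 × 0.95 = 1033
Group 5: 7980 × 0.922 + 3822 × 0.274 = 7358 + 1047 = 8405
Population now: 0–19=2578, 20–39=2774, 40–59=4643, 60–79=1033, 80+=8405
[period 3]
Births: 2774 × 0.462 = 1282, 4643 × 0.283 = 1314 — total 2596
Group 2: 2578 × 0.954 = 2459
Group 3: 2774 × 0.945 = 2621
Group 4: 4643 × 0.95 = 4411
Group 5: 1033 × 0.922 + 8405 × 0.274 = 952 + 2303 = 3255
Population now: 0–19=2596, 20–39=2459, 40–59=2621, 60–79=4411, 80+=3255
[period 4]
Births: 2459 × 0.462 = 1136, 2621 × 0.283 = 742 — total 1878
Group 2: 2596 × 0.954 = 2477
Group 3: 2459 × 0.945 = 2324
Group 4: 2621 × 0.95 = 2490
Group 5: 4411 × 0.922 + 3255 × 0.274 = 4067 + 892 = 4959
Population now: 0–19=1878, 20–39=2477, 40–59=2324, 60–79=2490, 80+=4959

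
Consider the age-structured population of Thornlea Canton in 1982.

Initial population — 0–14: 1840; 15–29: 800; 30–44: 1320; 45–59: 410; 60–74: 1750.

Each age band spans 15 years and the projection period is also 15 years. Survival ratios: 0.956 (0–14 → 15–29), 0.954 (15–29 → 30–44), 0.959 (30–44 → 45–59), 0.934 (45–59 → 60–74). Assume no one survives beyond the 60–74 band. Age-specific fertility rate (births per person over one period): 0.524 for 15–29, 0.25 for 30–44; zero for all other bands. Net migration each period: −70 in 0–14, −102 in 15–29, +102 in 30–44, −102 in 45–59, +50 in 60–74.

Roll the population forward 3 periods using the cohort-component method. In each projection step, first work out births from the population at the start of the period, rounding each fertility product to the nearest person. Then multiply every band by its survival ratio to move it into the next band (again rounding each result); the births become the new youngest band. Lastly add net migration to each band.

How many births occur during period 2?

1084

(Bands numbered youngest = 1 to oldest = 5.)
After projecting period 1:
Births: 800 × 0.524 = 419 ; 1320 × 0.25 = 330 → 749
Band 2: 1840 × 0.956 = 1759
Band 3: 800 × 0.954 = 763
Band 4: 1320 × 0.959 = 1266
Band 5: 410 × 0.934 = 383
Net migration: Band 1 − 70 → 679; Band 2 − 102 → 1657; Band 3 + 102 → 865; Band 4 − 102 → 1164; Band 5 + 50 → 433
End of period: [679, 1657, 865, 1164, 433]
After projecting period 2:
Births: 1657 × 0.524 = 868 ; 865 × 0.25 = 216 → 1084
Band 2: 679 × 0.956 = 649
Band 3: 1657 × 0.954 = 1581
Band 4: 865 × 0.959 = 830
Band 5: 1164 × 0.934 = 1087
Net migration: Band 1 − 70 → 1014; Band 2 − 102 → 547; Band 3 + 102 → 1683; Band 4 − 102 → 728; Band 5 + 50 → 1137
End of period: [1014, 547, 1683, 728, 1137]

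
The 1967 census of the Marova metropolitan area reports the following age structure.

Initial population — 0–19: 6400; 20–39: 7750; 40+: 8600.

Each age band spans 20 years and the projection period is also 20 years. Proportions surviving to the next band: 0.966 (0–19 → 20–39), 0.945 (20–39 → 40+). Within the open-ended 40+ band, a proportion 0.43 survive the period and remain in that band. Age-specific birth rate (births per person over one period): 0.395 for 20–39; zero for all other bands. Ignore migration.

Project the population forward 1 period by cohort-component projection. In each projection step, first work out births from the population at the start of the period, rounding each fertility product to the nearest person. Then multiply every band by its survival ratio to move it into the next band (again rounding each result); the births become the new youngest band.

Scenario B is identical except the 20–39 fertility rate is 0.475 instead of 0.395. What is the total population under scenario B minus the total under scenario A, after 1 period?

620

Let group 1 be 0–19 through group 3 = 40+.
[period 1]
Births: 7750 * 0.395 = 3061
Group 2: 6400 * 0.966 = 6182
Group 3: 7750 * 0.945 + 8600 * 0.43 = 7324 + 3698 = 11022
Population now: 0–19=3061, 20–39=6182, 40+=11022
Scenario A total after 1 period: 20265
Scenario B projection —
[period 1]
Births: 7750 * 0.475 = 3681
Group 2: 6400 * 0.966 = 6182
Group 3: 7750 * 0.945 + 8600 * 0.43 = 7324 + 3698 = 11022
Population now: 0–19=3681, 20–39=6182, 40+=11022
Scenario B total after 1 period: 20885
Difference B − A = 20885 − 20265 = 620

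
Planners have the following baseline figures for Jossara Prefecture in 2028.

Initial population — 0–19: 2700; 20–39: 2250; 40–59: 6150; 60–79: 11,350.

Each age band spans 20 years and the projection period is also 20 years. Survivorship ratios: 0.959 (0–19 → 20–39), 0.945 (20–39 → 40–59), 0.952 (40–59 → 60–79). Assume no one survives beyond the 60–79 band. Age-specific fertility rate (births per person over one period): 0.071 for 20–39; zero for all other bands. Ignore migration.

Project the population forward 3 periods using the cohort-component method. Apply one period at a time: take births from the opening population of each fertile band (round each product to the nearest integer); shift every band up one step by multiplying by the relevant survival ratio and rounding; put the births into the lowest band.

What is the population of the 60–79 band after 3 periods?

Call the groups 1 to 4, youngest first.
Period 1:
Births: 2250 × 0.071 = 160
Group 2: 2700 × 0.959 = 2589
Group 3: 2250 × 0.945 = 2126
Group 4: 6150 × 0.952 = 5855
End of period: [160, 2589, 2126, 5855]
Period 2:
Births: 2589 × 0.071 = 184
Group 2: 160 × 0.959 = 153
Group 3: 2589 × 0.945 = 2447
Group 4: 2126 × 0.952 = 2024
End of period: [184, 153, 2447, 2024]
Period 3:
Births: 153 × 0.071 = 11
Group 2: 184 × 0.959 = 176
Group 3: 153 × 0.945 = 145
Group 4: 2447 × 0.952 = 2330
End of period: [11, 176, 145, 2330]

2330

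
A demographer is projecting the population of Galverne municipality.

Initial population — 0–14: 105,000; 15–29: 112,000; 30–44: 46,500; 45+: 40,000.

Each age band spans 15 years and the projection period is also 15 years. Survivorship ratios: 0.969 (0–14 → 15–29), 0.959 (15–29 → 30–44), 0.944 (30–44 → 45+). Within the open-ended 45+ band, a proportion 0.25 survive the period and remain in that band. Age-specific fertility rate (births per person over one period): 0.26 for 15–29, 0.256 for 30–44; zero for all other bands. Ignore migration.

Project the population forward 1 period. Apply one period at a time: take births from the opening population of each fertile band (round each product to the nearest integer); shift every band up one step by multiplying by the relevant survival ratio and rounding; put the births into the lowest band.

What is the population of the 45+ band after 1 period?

Period 1.
Births: 112000 × 0.26 = 29120 ; 46500 × 0.256 = 11904 ⇒ total 41024
15–29: 105000 × 0.969 = 101745
30–44: 112000 × 0.959 = 107408
45+: 46500 × 0.944 + 40000 × 0.25 = 43896 + 10000 = 53896
Giving 41024 / 101745 / 107408 / 53896.

53896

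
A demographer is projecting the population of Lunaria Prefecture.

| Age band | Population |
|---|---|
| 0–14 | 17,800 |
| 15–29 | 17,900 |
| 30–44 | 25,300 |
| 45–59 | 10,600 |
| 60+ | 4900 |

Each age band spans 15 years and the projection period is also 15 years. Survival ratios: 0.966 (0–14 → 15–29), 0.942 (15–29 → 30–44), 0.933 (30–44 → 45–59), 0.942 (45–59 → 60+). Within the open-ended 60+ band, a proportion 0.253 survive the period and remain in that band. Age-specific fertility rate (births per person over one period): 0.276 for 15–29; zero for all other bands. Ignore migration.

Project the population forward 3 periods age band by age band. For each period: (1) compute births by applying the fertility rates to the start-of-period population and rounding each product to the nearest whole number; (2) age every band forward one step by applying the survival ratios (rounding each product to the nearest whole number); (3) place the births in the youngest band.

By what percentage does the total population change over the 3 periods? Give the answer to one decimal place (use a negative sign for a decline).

-39.0

— Period 1 —
Births: 17900 × 0.276 = 4940
15–29: 17800 × 0.966 = 17195
30–44: 17900 × 0.942 = 16862
45–59: 25300 × 0.933 = 23605
60+: 10600 × 0.942 + 4900 × 0.253 = 9985 + 1240 = 11225
Giving 4940 / 17195 / 16862 / 23605 / 11225.
— Period 2 —
Births: 17195 × 0.276 = 4746
15–29: 4940 × 0.966 = 4772
30–44: 17195 × 0.942 = 16198
45–59: 16862 × 0.933 = 15732
60+: 23605 × 0.942 + 11225 × 0.253 = 22236 + 2840 = 25076
Giving 4746 / 4772 / 16198 / 15732 / 25076.
— Period 3 —
Births: 4772 × 0.276 = 1317
15–29: 4746 × 0.966 = 4585
30–44: 4772 × 0.942 = 4495
45–59: 16198 × 0.933 = 15113
60+: 15732 × 0.942 + 25076 × 0.253 = 14820 + 6344 = 21164
Giving 1317 / 4585 / 4495 / 15113 / 21164.
Total: 76500 → 46674; change = -29826; percentage change = -39.0%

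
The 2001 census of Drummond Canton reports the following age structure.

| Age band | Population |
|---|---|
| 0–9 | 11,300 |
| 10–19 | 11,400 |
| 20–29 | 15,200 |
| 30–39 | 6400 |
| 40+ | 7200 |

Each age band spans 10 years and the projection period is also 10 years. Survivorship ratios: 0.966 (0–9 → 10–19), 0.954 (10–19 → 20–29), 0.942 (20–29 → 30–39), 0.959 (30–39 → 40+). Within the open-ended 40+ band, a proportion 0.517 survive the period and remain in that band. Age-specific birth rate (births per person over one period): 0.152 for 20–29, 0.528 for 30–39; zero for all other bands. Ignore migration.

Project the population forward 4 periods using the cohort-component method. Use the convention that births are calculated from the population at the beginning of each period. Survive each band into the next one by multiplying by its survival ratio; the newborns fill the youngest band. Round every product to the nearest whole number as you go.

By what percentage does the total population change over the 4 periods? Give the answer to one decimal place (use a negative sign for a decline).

-11.3

— Period 1 —
Births: 15200 * 0.152 = 2310, 6400 * 0.528 = 3379 → total 5689
10–19: 11300 * 0.966 = 10916
20–29: 11400 * 0.954 = 10876
30–39: 15200 * 0.942 = 14318
40+: 6400 * 0.959 + 7200 * 0.517 = 6138 + 3722 = 9860
→ [5689, 10916, 10876, 14318, 9860]
— Period 2 —
Births: 10876 * 0.152 = 1653, 14318 * 0.528 = 7560 → total 9213
10–19: 5689 * 0.966 = 5496
20–29: 10916 * 0.954 = 10414
30–39: 10876 * 0.942 = 10245
40+: 14318 * 0.959 + 9860 * 0.517 = 13731 + 5098 = 18829
→ [9213, 5496, 10414, 10245, 18829]
— Period 3 —
Births: 10414 * 0.152 = 1583, 10245 * 0.528 = 5409 → total 6992
10–19: 9213 * 0.966 = 8900
20–29: 5496 * 0.954 = 5243
30–39: 10414 * 0.942 = 9810
40+: 10245 * 0.959 + 18829 * 0.517 = 9825 + 9735 = 19560
→ [6992, 8900, 5243, 9810, 19560]
— Period 4 —
Births: 5243 * 0.152 = 797, 9810 * 0.528 = 5180 → total 5977
10–19: 6992 * 0.966 = 6754
20–29: 8900 * 0.954 = 8491
30–39: 5243 * 0.942 = 4939
40+: 9810 * 0.959 + 19560 * 0.517 = 9408 + 10113 = 19521
→ [5977, 6754, 8491, 4939, 19521]
Total: 51500 → 45682; change = -5818; percentage change = -11.3%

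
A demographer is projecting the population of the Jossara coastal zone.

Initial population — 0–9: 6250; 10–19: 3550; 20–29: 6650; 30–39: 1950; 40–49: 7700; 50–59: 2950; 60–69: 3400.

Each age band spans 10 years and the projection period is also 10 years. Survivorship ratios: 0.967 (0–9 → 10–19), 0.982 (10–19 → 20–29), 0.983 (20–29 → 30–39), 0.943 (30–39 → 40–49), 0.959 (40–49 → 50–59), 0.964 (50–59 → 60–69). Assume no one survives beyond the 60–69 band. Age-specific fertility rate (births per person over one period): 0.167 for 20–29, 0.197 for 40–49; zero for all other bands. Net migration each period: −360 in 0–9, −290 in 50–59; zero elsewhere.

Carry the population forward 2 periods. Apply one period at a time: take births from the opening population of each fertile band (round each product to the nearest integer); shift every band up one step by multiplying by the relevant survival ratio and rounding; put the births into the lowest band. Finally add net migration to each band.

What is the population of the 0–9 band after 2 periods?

584

Call the groups 1 to 7, youngest first.
After projecting period 1:
Births: 6650 × 0.167 = 1111 ; 7700 × 0.197 = 1517 ⇒ total 2628
Group 2: 6250 × 0.967 = 6044
Group 3: 3550 × 0.982 = 3486
Group 4: 6650 × 0.983 = 6537
Group 5: 1950 × 0.943 = 1839
Group 6: 7700 × 0.959 = 7384
Group 7: 2950 × 0.964 = 2844
Net migration: Group 1 − 360 → 2268; Group 6 − 290 → 7094
Population now: 0–9=2268, 10–19=6044, 20–29=3486, 30–39=6537, 40–49=1839, 50–59=7094, 60–69=2844
After projecting period 2:
Births: 3486 × 0.167 = 582 ; 1839 × 0.197 = 362 ⇒ total 944
Group 2: 2268 × 0.967 = 2193
Group 3: 6044 × 0.982 = 5935
Group 4: 3486 × 0.983 = 3427
Group 5: 6537 × 0.943 = 6164
Group 6: 1839 × 0.959 = 1764
Group 7: 7094 × 0.964 = 6839
Net migration: Group 1 − 360 → 584; Group 6 − 290 → 1474
Population now: 0–9=584, 10–19=2193, 20–29=5935, 30–39=3427, 40–49=6164, 50–59=1474, 60–69=6839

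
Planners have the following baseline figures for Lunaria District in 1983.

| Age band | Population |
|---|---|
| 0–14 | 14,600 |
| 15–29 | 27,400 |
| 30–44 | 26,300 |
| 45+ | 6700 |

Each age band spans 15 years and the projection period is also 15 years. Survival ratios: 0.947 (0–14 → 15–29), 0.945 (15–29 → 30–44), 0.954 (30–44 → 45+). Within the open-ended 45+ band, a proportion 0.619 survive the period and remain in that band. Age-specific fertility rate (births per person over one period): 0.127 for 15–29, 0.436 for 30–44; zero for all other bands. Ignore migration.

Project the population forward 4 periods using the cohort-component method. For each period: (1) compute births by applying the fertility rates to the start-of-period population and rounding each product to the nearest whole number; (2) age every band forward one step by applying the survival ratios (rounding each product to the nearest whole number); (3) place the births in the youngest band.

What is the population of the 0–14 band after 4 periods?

7401

Numbering the bands 1..4 from youngest to oldest:
Period 1.
Births: 27400 × 0.127 = 3480, 26300 × 0.436 = 11467 — total 14947
Band 2: 14600 × 0.947 = 13826
Band 3: 27400 × 0.945 = 25893
Band 4: 26300 × 0.954 + 6700 × 0.619 = 25090 + 4147 = 29237
Population now: 0–14=14947, 15–29=13826, 30–44=25893, 45+=29237
Period 2.
Births: 13826 × 0.127 = 1756, 25893 × 0.436 = 11289 — total 13045
Band 2: 14947 × 0.947 = 14155
Band 3: 13826 × 0.945 = 13066
Band 4: 25893 × 0.954 + 29237 × 0.619 = 24702 + 18098 = 42800
Population now: 0–14=13045, 15–29=14155, 30–44=13066, 45+=42800
Period 3.
Births: 14155 × 0.127 = 1798, 13066 × 0.436 = 5697 — total 7495
Band 2: 13045 × 0.947 = 12354
Band 3: 14155 × 0.945 = 13376
Band 4: 13066 × 0.954 + 42800 × 0.619 = 12465 + 26493 = 38958
Population now: 0–14=7495, 15–29=12354, 30–44=13376, 45+=38958
Period 4.
Births: 12354 × 0.127 = 1569, 13376 × 0.436 = 5832 — total 7401
Band 2: 7495 × 0.947 = 7098
Band 3: 12354 × 0.945 = 11675
Band 4: 13376 × 0.954 + 38958 × 0.619 = 12761 + 24115 = 36876
Population now: 0–14=7401, 15–29=7098, 30–44=11675, 45+=36876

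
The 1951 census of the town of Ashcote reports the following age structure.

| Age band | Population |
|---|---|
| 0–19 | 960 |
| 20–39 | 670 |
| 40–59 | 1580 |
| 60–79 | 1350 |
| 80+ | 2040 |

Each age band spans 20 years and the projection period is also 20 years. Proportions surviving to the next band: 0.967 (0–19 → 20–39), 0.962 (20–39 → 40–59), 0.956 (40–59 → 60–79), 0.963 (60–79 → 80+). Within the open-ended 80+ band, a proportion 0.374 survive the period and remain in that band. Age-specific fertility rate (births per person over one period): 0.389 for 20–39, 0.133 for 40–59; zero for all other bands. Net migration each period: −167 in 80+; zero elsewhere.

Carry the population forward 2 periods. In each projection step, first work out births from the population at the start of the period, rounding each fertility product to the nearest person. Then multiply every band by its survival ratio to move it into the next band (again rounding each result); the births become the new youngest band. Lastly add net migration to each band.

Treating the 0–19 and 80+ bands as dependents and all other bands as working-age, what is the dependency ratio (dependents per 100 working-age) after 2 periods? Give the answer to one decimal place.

124.3

Period 1:
Births: 670 × 0.389 = 261, 1580 × 0.133 = 210 — total 471
20–39: 960 × 0.967 = 928
40–59: 670 × 0.962 = 645
60–79: 1580 × 0.956 = 1510
80+: 1350 × 0.963 + 2040 × 0.374 = 1300 + 763 = 2063
Net migration: 80+ − 167 → 1896
→ [471, 928, 645, 1510, 1896]
Period 2:
Births: 928 × 0.389 = 361, 645 × 0.133 = 86 — total 447
20–39: 471 × 0.967 = 455
40–59: 928 × 0.962 = 893
60–79: 645 × 0.956 = 617
80+: 1510 × 0.963 + 1896 × 0.374 = 1454 + 709 = 2163
Net migration: 80+ − 167 → 1996
→ [447, 455, 893, 617, 1996]
Dependents (band 0–19 + band 80+) = 447 + 1996 = 2443; working-age = 1965; ratio = 2443/1965 × 100 = 124.3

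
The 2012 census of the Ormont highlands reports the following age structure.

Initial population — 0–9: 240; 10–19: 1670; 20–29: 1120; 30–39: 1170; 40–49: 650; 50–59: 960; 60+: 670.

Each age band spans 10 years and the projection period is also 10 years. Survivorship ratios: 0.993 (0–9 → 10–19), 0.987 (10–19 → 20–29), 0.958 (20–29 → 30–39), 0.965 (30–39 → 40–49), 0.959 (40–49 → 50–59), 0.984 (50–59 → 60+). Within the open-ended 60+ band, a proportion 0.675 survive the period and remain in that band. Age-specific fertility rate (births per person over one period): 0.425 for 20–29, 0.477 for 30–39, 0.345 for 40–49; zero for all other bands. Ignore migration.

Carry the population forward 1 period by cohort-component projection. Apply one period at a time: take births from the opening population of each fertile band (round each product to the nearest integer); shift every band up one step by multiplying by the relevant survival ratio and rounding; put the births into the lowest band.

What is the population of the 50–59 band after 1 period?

623

Let band 1 be 0–9 through band 7 = 60+.
— Period 1 —
Births: 1120 × 0.425 = 476  |  1170 × 0.477 = 558  |  650 × 0.345 = 224 ⇒ total 1258
Band 2: 240 × 0.993 = 238
Band 3: 1670 × 0.987 = 1648
Band 4: 1120 × 0.958 = 1073
Band 5: 1170 × 0.965 = 1129
Band 6: 650 × 0.959 = 623
Band 7: 960 × 0.984 + 670 × 0.675 = 945 + 452 = 1397
→ [1258, 238, 1648, 1073, 1129, 623, 1397]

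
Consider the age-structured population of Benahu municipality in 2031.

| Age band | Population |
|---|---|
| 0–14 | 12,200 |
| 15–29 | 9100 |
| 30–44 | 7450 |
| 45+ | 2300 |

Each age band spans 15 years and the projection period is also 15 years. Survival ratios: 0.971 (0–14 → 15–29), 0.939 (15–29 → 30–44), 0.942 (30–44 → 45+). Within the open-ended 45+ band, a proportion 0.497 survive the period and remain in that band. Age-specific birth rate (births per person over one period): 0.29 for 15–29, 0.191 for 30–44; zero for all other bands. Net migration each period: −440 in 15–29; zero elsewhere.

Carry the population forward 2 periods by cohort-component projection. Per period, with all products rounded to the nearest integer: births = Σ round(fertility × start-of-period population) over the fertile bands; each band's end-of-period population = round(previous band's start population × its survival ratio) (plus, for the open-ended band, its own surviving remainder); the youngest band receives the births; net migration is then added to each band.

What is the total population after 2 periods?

31259

Period 1.
Births: 9100 × 0.29 = 2639 ; 7450 × 0.191 = 1423 — total 4062
15–29: 12200 × 0.971 = 11846
30–44: 9100 × 0.939 = 8545
45+: 7450 × 0.942 + 2300 × 0.497 = 7018 + 1143 = 8161
Net migration: 15–29 − 440 → 11406
Giving 4062 / 11406 / 8545 / 8161.
Period 2.
Births: 11406 × 0.29 = 3308 ; 8545 × 0.191 = 1632 — total 4940
15–29: 4062 × 0.971 = 3944
30–44: 11406 × 0.939 = 10710
45+: 8545 × 0.942 + 8161 × 0.497 = 8049 + 4056 = 12105
Net migration: 15–29 − 440 → 3504
Giving 4940 / 3504 / 10710 / 12105.
Total after period 2: 4940 + 3504 + 10710 + 12105 = 31259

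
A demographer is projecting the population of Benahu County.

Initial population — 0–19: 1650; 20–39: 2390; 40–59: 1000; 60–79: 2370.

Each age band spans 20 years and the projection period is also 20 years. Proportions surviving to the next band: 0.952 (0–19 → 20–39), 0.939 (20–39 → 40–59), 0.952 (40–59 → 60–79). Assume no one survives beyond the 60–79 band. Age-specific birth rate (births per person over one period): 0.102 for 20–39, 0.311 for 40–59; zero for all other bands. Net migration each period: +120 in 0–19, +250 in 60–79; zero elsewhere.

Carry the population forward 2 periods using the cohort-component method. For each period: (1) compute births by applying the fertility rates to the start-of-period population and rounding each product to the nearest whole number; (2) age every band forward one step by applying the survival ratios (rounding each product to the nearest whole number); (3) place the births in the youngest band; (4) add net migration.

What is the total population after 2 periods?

Numbering the groups 1..4 from youngest to oldest:
Period 1:
Births: 2390 * 0.102 = 244, 1000 * 0.311 = 311 — total 555
Group 2: 1650 * 0.952 = 1571
Group 3: 2390 * 0.939 = 2244
Group 4: 1000 * 0.952 = 952
Net migration: Group 1 + 120 → 675; Group 4 + 250 → 1202
Population now: 0–19=675, 20–39=1571, 40–59=2244, 60–79=1202
Period 2:
Births: 1571 * 0.102 = 160, 2244 * 0.311 = 698 — total 858
Group 2: 675 * 0.952 = 643
Group 3: 1571 * 0.939 = 1475
Group 4: 2244 * 0.952 = 2136
Net migration: Group 1 + 120 → 978; Group 4 + 250 → 2386
Population now: 0–19=978, 20–39=643, 40–59=1475, 60–79=2386
Total after period 2: 978 + 643 + 1475 + 2386 = 5482

5482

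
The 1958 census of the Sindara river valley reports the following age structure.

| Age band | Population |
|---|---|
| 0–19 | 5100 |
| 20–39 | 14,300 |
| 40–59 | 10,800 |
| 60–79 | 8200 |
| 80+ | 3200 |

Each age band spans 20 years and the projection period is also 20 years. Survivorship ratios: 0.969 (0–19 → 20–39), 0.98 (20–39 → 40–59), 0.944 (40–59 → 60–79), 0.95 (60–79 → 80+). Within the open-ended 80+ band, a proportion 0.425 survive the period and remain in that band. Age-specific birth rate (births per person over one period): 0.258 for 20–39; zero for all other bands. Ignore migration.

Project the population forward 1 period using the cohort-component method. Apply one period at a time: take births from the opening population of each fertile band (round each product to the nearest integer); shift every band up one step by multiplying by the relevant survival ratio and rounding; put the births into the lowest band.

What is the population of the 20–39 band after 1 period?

Period 1.
Births: 14300 × 0.258 = 3689
20–39: 5100 × 0.969 = 4942
40–59: 14300 × 0.98 = 14014
60–79: 10800 × 0.944 = 10195
80+: 8200 × 0.95 + 3200 × 0.425 = 7790 + 1360 = 9150
Population now: 0–19=3689, 20–39=4942, 40–59=14014, 60–79=10195, 80+=9150

4942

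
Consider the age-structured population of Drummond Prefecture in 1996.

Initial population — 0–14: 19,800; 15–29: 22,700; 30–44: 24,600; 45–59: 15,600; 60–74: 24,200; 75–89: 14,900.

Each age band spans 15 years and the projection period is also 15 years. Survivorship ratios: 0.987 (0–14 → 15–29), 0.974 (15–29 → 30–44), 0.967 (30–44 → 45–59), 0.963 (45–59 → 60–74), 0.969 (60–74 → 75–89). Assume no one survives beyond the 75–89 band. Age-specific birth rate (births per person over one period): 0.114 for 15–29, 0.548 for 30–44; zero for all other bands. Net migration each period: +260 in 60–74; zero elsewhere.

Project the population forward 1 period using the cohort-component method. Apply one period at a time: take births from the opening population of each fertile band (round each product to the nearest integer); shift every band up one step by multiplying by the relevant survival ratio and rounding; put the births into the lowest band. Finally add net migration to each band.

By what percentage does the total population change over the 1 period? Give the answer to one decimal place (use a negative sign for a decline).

-1.3

Call the groups 1 to 6, youngest first.
Period 1.
Births: 22700 × 0.114 = 2588 ; 24600 × 0.548 = 13481 — total 16069
Group 2: 19800 × 0.987 = 19543
Group 3: 22700 × 0.974 = 22110
Group 4: 24600 × 0.967 = 23788
Group 5: 15600 × 0.963 = 15023
Group 6: 24200 × 0.969 = 23450
Net migration: Group 5 + 260 → 15283
End of period: [16069, 19543, 22110, 23788, 15283, 23450]
Total: 121800 → 120243; change = -1557; percentage change = -1.3%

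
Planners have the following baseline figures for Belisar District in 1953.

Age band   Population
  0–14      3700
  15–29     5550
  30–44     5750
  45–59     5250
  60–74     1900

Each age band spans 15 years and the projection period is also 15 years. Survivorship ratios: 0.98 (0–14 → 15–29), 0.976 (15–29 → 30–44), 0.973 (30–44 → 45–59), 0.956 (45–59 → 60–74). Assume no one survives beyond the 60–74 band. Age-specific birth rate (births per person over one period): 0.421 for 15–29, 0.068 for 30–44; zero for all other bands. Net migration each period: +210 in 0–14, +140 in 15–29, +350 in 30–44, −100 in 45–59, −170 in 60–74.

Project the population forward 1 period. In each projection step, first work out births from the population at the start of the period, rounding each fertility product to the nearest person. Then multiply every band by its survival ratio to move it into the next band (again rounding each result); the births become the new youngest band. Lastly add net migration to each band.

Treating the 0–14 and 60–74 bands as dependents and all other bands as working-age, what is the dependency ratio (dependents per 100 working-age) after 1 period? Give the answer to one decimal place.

[period 1]
Births: 5550 × 0.421 = 2337, 5750 × 0.068 = 391 → total 2728
15–29: 3700 × 0.98 = 3626
30–44: 5550 × 0.976 = 5417
45–59: 5750 × 0.973 = 5595
60–74: 5250 × 0.956 = 5019
Net migration: 0–14 + 210 → 2938; 15–29 + 140 → 3766; 30–44 + 350 → 5767; 45–59 − 100 → 5495; 60–74 − 170 → 4849
→ [2938, 3766, 5767, 5495, 4849]
Dependents (band 0–14 + band 60–74) = 2938 + 4849 = 7787; working-age = 15028; ratio = 7787/15028 × 100 = 51.8

51.8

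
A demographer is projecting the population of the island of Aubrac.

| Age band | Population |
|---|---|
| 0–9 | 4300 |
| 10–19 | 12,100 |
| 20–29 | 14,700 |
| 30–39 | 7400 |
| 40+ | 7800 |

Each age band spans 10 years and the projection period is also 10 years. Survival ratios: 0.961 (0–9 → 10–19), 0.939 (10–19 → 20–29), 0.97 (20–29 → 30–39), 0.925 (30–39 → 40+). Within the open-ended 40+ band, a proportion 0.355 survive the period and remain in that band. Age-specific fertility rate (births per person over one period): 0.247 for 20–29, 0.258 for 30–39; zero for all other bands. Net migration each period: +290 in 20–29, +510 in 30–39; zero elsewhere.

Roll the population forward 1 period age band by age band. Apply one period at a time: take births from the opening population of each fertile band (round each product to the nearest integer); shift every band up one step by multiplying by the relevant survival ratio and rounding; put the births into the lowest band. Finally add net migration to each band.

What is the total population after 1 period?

45707

— Period 1 —
Births: 14700 × 0.247 = 3631, 7400 × 0.258 = 1909 → total 5540
10–19: 4300 × 0.961 = 4132
20–29: 12100 × 0.939 = 11362
30–39: 14700 × 0.97 = 14259
40+: 7400 × 0.925 + 7800 × 0.355 = 6845 + 2769 = 9614
Net migration: 20–29 + 290 → 11652; 30–39 + 510 → 14769
Population now: 0–9=5540, 10–19=4132, 20–29=11652, 30–39=14769, 40+=9614
Total after period 1: 5540 + 4132 + 11652 + 14769 + 9614 = 45707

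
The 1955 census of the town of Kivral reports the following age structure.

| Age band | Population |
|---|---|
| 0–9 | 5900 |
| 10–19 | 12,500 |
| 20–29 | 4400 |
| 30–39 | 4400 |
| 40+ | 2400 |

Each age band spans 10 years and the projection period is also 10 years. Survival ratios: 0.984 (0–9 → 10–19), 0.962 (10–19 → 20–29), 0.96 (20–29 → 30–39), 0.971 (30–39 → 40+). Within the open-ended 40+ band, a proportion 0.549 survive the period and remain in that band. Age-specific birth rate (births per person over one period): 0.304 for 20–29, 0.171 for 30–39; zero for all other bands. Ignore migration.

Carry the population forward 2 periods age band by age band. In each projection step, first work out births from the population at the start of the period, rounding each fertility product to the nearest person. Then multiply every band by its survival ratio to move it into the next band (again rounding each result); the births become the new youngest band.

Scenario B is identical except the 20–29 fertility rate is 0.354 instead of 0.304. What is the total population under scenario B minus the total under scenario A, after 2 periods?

817

(Bands numbered youngest = 1 to oldest = 5.)
Period 1.
Births: 4400 × 0.304 = 1338, 4400 × 0.171 = 752 ⇒ total 2090
Band 2: 5900 × 0.984 = 5806
Band 3: 12500 × 0.962 = 12025
Band 4: 4400 × 0.96 = 4224
Band 5: 4400 × 0.971 + 2400 × 0.549 = 4272 + 1318 = 5590
Population now: 0–9=2090, 10–19=5806, 20–29=12025, 30–39=4224, 40+=5590
Period 2.
Births: 12025 × 0.304 = 3656, 4224 × 0.171 = 722 ⇒ total 4378
Band 2: 2090 × 0.984 = 2057
Band 3: 5806 × 0.962 = 5585
Band 4: 12025 × 0.96 = 11544
Band 5: 4224 × 0.971 + 5590 × 0.549 = 4102 + 3069 = 7171
Population now: 0–9=4378, 10–19=2057, 20–29=5585, 30–39=11544, 40+=7171
Scenario A total after 2 periods: 30735
Scenario B projection —
Period 1.
Births: 4400 × 0.354 = 1558, 4400 × 0.171 = 752 ⇒ total 2310
Band 2: 5900 × 0.984 = 5806
Band 3: 12500 × 0.962 = 12025
Band 4: 4400 × 0.96 = 4224
Band 5: 4400 × 0.971 + 2400 × 0.549 = 4272 + 1318 = 5590
Population now: 0–9=2310, 10–19=5806, 20–29=12025, 30–39=4224, 40+=5590
Period 2.
Births: 12025 × 0.354 = 4257, 4224 × 0.171 = 722 ⇒ total 4979
Band 2: 2310 × 0.984 = 2273
Band 3: 5806 × 0.962 = 5585
Band 4: 12025 × 0.96 = 11544
Band 5: 4224 × 0.971 + 5590 × 0.549 = 4102 + 3069 = 7171
Population now: 0–9=4979, 10–19=2273, 20–29=5585, 30–39=11544, 40+=7171
Scenario B total after 2 periods: 31552
Difference B − A = 31552 − 30735 = 817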